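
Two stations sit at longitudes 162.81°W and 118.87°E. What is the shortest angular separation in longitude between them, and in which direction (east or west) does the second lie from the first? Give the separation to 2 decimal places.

78.32° west

Raw difference: 118.87 − -162.81 = 281.68°.
Normalise into (−180°, 180°]: 281.68° − 360° = -78.32°.
Negative ⇒ the second point lies to the west; separation 78.32°.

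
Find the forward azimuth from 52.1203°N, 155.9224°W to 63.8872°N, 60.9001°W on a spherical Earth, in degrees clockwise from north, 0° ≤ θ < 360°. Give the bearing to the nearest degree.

37°

Δλ = -60.9001 − -155.9224 = 95.0223°.
θ = atan2( sin Δλ · cos φ₂ , cos φ₁ · sin φ₂ − sin φ₁ · cos φ₂ · cos Δλ )
  = atan2(0.43845, 0.58175) = 37.005° → normalised to [0°, 360°): 37.005°.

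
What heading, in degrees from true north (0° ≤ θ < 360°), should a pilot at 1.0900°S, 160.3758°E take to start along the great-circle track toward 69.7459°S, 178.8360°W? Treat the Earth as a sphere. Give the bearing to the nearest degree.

172°

Δλ = -178.8360 − 160.3758 = -339.2118°; wrapped into (−180°, 180°]: 20.7882°.
θ = atan2( sin Δλ · cos φ₂ , cos φ₁ · sin φ₂ − sin φ₁ · cos φ₂ · cos Δλ )
  = atan2(0.12287, -0.93184) = 172.489° → normalised to [0°, 360°): 172.489°.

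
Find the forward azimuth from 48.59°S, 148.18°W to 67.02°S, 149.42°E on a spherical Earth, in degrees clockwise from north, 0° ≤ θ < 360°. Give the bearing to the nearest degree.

Δλ = 149.42 − -148.18 = 297.60°; wrapped into (−180°, 180°]: -62.40°.
θ = atan2( sin Δλ · cos φ₂ , cos φ₁ · sin φ₂ − sin φ₁ · cos φ₂ · cos Δλ )
  = atan2(-0.34598, -0.47330) = -143.833° → normalised to [0°, 360°): 216.167°.

216°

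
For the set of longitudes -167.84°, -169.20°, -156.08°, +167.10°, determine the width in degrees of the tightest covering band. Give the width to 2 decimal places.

Sort the longitudes: -169.20°, -167.84°, -156.08°, +167.10°.
Eastward gaps between consecutive values (wrapping around): 1.36°, 11.76°, 323.18°, 23.70°.
Largest gap = 323.18° ⇒ minimal covering band is its complement: 360° − 323.18° = 36.82°.
Band runs from +167.10° eastward to -156.08°, crossing the antimeridian.

36.82°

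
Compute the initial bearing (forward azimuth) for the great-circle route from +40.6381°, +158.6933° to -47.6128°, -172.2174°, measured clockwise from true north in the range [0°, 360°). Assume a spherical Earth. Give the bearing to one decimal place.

160.9°

Δλ = -172.2174 − 158.6933 = -330.9107°; wrapped into (−180°, 180°]: 29.0893°.
θ = atan2( sin Δλ · cos φ₂ , cos φ₁ · sin φ₂ − sin φ₁ · cos φ₂ · cos Δλ )
  = atan2(0.32775, -0.94415) = 160.856° → normalised to [0°, 360°): 160.856°.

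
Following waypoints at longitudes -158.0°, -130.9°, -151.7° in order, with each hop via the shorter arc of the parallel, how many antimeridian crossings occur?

Leg 1: -158.0° → -130.9°, shortest Δλ = 27.1° (east) — does not cross 180°.
Leg 2: -130.9° → -151.7°, shortest Δλ = -20.8° (west) — does not cross 180°.
Total crossings: 0.

0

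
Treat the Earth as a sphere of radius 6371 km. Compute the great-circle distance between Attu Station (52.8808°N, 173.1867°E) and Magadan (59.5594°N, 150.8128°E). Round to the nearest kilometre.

Δλ = 150.8128 − 173.1867 = -22.3739°.
Δφ = 59.5594 − 52.8808 = 6.6786°.
a = sin²(Δφ/2) + cos φ₁ · cos φ₂ · sin²(Δλ/2) = 0.014901.
c = 2·atan2(√a, √(1−a)) = 0.24475 rad → d = 6371·c ≈ 1559.32 km.

1559 km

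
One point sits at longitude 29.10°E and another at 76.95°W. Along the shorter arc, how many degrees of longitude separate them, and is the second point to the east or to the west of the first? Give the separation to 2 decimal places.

106.05° west

Raw difference: -76.95 − 29.10 = -106.05°.
Normalise into (−180°, 180°]: -106.05° stays -106.05°.
Negative ⇒ the second point lies to the west; separation 106.05°.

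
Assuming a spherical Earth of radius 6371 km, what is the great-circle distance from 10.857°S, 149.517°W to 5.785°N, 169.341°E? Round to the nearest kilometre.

4915 km

Δλ = 169.341 − -149.517 = 318.858°; wrapped into (−180°, 180°]: -41.142°.
Δφ = 5.785 − -10.857 = 16.642°.
a = sin²(Δφ/2) + cos φ₁ · cos φ₂ · sin²(Δλ/2) = 0.141576.
c = 2·atan2(√a, √(1−a)) = 0.77152 rad → d = 6371·c ≈ 4915.38 km.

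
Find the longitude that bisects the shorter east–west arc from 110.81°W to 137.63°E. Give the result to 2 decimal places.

166.59°W

Signed shortest Δλ from -110.81° to +137.63° is -111.56°.
Midpoint longitude = -110.81° + (-111.56°)/2 = -110.81° − 55.78° = -166.59°.
(The naïve average (-110.81 + +137.63)/2 = 13.41° is on the wrong side of the globe.)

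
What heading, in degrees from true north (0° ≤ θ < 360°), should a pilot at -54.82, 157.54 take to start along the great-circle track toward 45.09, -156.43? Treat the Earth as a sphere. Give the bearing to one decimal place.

Δλ = -156.43 − 157.54 = -313.97°; wrapped into (−180°, 180°]: 46.03°.
θ = atan2( sin Δλ · cos φ₂ , cos φ₁ · sin φ₂ − sin φ₁ · cos φ₂ · cos Δλ )
  = atan2(0.50811, 0.80867) = 32.142° → normalised to [0°, 360°): 32.142°.

32.1°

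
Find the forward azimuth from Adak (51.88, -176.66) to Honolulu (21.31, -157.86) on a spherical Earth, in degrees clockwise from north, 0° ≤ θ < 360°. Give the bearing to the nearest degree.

147°

Δλ = -157.86 − -176.66 = 18.80°.
θ = atan2( sin Δλ · cos φ₂ , cos φ₁ · sin φ₂ − sin φ₁ · cos φ₂ · cos Δλ )
  = atan2(0.30023, -0.46949) = 147.402° → normalised to [0°, 360°): 147.402°.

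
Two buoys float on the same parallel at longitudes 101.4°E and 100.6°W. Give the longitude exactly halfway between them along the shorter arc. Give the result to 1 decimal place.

Signed shortest Δλ from +101.4° to -100.6° is +158.0°.
Midpoint longitude = +101.4° + (+158.0°)/2 = +101.4° + 79.0° = +180.4°.
Normalise into (−180°, 180°]: -179.6°.
(The naïve average (+101.4 + -100.6)/2 = 0.4° is on the wrong side of the globe.)

179.6°W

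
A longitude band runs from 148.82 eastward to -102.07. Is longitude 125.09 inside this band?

Band width going east from +148.82° to -102.07°: ((-102.07 − 148.82) mod 360) = 109.11°.
Offset of +125.09° east of the west edge: ((125.09 − 148.82) mod 360) = 336.27°.
336.27° > 109.11° ⇒ outside.

No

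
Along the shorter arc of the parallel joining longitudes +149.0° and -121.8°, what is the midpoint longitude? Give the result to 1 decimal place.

-166.4°

Signed shortest Δλ from +149.0° to -121.8° is +89.2°.
Midpoint longitude = +149.0° + (+89.2°)/2 = +149.0° + 44.6° = +193.6°.
Normalise into (−180°, 180°]: -166.4°.
(The naïve average (+149.0 + -121.8)/2 = 13.6° is on the wrong side of the globe.)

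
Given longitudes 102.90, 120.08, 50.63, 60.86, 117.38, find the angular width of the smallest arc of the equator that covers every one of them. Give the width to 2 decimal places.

Sort the longitudes: +50.63°, +60.86°, +102.90°, +117.38°, +120.08°.
Eastward gaps between consecutive values (wrapping around): 10.23°, 42.04°, 14.48°, 2.70°, 290.55°.
Largest gap = 290.55° ⇒ minimal covering band is its complement: 360° − 290.55° = 69.45°.
Band runs from +50.63° eastward to +120.08°.

69.45°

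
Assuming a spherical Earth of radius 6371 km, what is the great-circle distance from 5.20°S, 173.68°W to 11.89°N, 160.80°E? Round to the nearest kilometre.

3402 km

Δλ = 160.80 − -173.68 = 334.48°; wrapped into (−180°, 180°]: -25.52°.
Δφ = 11.89 − -5.20 = 17.09°.
a = sin²(Δφ/2) + cos φ₁ · cos φ₂ · sin²(Δλ/2) = 0.069617.
c = 2·atan2(√a, √(1−a)) = 0.53402 rad → d = 6371·c ≈ 3402.27 km.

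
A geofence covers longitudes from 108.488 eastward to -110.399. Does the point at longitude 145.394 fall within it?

Band width going east from +108.488° to -110.399°: ((-110.399 − 108.488) mod 360) = 141.113°.
Offset of +145.394° east of the west edge: ((145.394 − 108.488) mod 360) = 36.906°.
36.906° ≤ 141.113° ⇒ inside.

Yes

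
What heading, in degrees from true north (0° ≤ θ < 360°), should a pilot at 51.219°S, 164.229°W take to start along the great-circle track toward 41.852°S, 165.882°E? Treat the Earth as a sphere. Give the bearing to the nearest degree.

Δλ = 165.882 − -164.229 = 330.111°; wrapped into (−180°, 180°]: -29.889°.
θ = atan2( sin Δλ · cos φ₂ , cos φ₁ · sin φ₂ − sin φ₁ · cos φ₂ · cos Δλ )
  = atan2(-0.37118, 0.08553) = -77.025° → normalised to [0°, 360°): 282.975°.

283°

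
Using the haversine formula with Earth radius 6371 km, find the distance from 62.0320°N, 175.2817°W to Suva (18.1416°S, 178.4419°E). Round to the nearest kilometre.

8932 km

Δλ = 178.4419 − -175.2817 = 353.7236°; wrapped into (−180°, 180°]: -6.2764°.
Δφ = -18.1416 − 62.0320 = -80.1736°.
a = sin²(Δφ/2) + cos φ₁ · cos φ₂ · sin²(Δλ/2) = 0.416004.
c = 2·atan2(√a, √(1−a)) = 1.40200 rad → d = 6371·c ≈ 8932.17 km.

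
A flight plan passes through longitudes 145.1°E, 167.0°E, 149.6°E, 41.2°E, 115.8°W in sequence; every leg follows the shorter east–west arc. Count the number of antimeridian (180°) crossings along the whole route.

0

Leg 1: +145.1° → +167.0°, shortest Δλ = 21.9° (east) — does not cross 180°.
Leg 2: +167.0° → +149.6°, shortest Δλ = -17.4° (west) — does not cross 180°.
Leg 3: +149.6° → +41.2°, shortest Δλ = -108.4° (west) — does not cross 180°.
Leg 4: +41.2° → -115.8°, shortest Δλ = -157.0° (west) — does not cross 180°.
Total crossings: 0.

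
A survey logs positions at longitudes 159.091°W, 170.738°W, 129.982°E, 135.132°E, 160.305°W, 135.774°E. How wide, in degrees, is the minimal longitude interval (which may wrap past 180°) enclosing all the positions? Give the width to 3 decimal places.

Sort the longitudes: -170.738°, -160.305°, -159.091°, +129.982°, +135.132°, +135.774°.
Eastward gaps between consecutive values (wrapping around): 10.433°, 1.214°, 289.073°, 5.150°, 0.642°, 53.488°.
Largest gap = 289.073° ⇒ minimal covering band is its complement: 360° − 289.073° = 70.927°.
Band runs from +129.982° eastward to -159.091°, crossing the antimeridian.

70.927°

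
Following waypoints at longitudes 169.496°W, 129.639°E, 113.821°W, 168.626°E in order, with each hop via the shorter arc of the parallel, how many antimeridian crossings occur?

Leg 1: -169.496° → +129.639°, shortest Δλ = -60.865° (west) — crosses 180°.
Leg 2: +129.639° → -113.821°, shortest Δλ = 116.54° (east) — crosses 180°.
Leg 3: -113.821° → +168.626°, shortest Δλ = -77.553° (west) — crosses 180°.
Total crossings: 3.

3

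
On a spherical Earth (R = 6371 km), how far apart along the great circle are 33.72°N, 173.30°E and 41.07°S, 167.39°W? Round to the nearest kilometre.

8548 km

Δλ = -167.39 − 173.30 = -340.69°; wrapped into (−180°, 180°]: 19.31°.
Δφ = -41.07 − 33.72 = -74.79°.
a = sin²(Δφ/2) + cos φ₁ · cos φ₂ · sin²(Δλ/2) = 0.386460.
c = 2·atan2(√a, √(1−a)) = 1.34172 rad → d = 6371·c ≈ 8548.08 km.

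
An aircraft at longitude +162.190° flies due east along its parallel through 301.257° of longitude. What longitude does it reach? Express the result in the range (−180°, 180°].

Start at +162.190°; shift +301.257° → +463.447°.
+463.447° lies outside (−180°, 180°]; subtract 360° → +103.447°.

+103.447°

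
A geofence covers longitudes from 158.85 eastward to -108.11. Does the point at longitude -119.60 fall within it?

Band width going east from +158.85° to -108.11°: ((-108.11 − 158.85) mod 360) = 93.04°.
Offset of -119.60° east of the west edge: ((-119.60 − 158.85) mod 360) = 81.55°.
81.55° ≤ 93.04° ⇒ inside.

Yes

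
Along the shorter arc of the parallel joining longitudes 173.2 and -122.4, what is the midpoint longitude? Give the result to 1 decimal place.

Signed shortest Δλ from +173.2° to -122.4° is +64.4°.
Midpoint longitude = +173.2° + (+64.4°)/2 = +173.2° + 32.2° = +205.4°.
Normalise into (−180°, 180°]: -154.6°.
(The naïve average (+173.2 + -122.4)/2 = 25.4° is on the wrong side of the globe.)

-154.6°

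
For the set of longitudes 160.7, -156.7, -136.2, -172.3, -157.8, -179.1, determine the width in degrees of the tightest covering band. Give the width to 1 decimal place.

63.1°

Sort the longitudes: -179.1°, -172.3°, -157.8°, -156.7°, -136.2°, +160.7°.
Eastward gaps between consecutive values (wrapping around): 6.8°, 14.5°, 1.1°, 20.5°, 296.9°, 20.2°.
Largest gap = 296.9° ⇒ minimal covering band is its complement: 360° − 296.9° = 63.1°.
Band runs from +160.7° eastward to -136.2°, crossing the antimeridian.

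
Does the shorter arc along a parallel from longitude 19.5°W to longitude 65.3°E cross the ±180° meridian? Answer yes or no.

Signed shortest Δλ = ((65.3 − -19.5 + 180) mod 360) − 180 = 84.8°.
Going east by 84.8° from -19.5° reaches +65.3° without touching 180°.

No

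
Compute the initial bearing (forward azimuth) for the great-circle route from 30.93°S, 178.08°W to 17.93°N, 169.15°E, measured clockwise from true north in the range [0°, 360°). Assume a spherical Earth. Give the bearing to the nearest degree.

Δλ = 169.15 − -178.08 = 347.23°; wrapped into (−180°, 180°]: -12.77°.
θ = atan2( sin Δλ · cos φ₂ , cos φ₁ · sin φ₂ − sin φ₁ · cos φ₂ · cos Δλ )
  = atan2(-0.21030, 0.74101) = -15.844° → normalised to [0°, 360°): 344.156°.

344°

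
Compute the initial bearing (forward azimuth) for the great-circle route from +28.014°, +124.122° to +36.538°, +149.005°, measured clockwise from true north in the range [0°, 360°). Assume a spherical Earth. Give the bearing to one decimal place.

61.5°

Δλ = 149.005 − 124.122 = 24.883°.
θ = atan2( sin Δλ · cos φ₂ , cos φ₁ · sin φ₂ − sin φ₁ · cos φ₂ · cos Δλ )
  = atan2(0.33807, 0.18326) = 61.539° → normalised to [0°, 360°): 61.539°.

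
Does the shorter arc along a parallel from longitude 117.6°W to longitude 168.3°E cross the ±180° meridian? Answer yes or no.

Naïve |168.3 − -117.6| = 285.9° > 180°, so the shorter arc goes the other way round — across 180°.
Signed shortest Δλ = ((168.3 − -117.6 + 180) mod 360) − 180 = -74.1°.
Going west by 74.1° from -117.6° passes through 180° before reaching +168.3°.

Yes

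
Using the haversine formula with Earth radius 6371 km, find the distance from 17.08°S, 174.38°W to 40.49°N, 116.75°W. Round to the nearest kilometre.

Δλ = -116.75 − -174.38 = 57.63°.
Δφ = 40.49 − -17.08 = 57.57°.
a = sin²(Δφ/2) + cos φ₁ · cos φ₂ · sin²(Δλ/2) = 0.400748.
c = 2·atan2(√a, √(1−a)) = 1.37096 rad → d = 6371·c ≈ 8734.42 km.

8734 km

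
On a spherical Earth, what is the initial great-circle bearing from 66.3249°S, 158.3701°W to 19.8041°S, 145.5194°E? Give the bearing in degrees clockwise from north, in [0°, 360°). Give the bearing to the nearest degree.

294°

Δλ = 145.5194 − -158.3701 = 303.8895°; wrapped into (−180°, 180°]: -56.1105°.
θ = atan2( sin Δλ · cos φ₂ , cos φ₁ · sin φ₂ − sin φ₁ · cos φ₂ · cos Δλ )
  = atan2(-0.78102, 0.34441) = -66.203° → normalised to [0°, 360°): 293.797°.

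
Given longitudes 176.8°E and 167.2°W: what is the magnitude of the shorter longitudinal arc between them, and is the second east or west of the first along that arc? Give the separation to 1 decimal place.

Raw difference: -167.2 − 176.8 = -344.0°.
Normalise into (−180°, 180°]: -344.0° + 360° = 16.0°.
Positive ⇒ the second point lies to the east; separation 16.0°.

16.0° east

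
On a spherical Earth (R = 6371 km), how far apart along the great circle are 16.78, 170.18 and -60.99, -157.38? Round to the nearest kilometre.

9117 km

Δλ = -157.38 − 170.18 = -327.56°; wrapped into (−180°, 180°]: 32.44°.
Δφ = -60.99 − 16.78 = -77.77°.
a = sin²(Δφ/2) + cos φ₁ · cos φ₂ · sin²(Δλ/2) = 0.430309.
c = 2·atan2(√a, √(1−a)) = 1.43096 rad → d = 6371·c ≈ 9116.64 km.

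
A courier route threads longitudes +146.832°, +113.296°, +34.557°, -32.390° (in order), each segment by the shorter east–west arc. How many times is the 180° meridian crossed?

Leg 1: +146.832° → +113.296°, shortest Δλ = -33.536° (west) — does not cross 180°.
Leg 2: +113.296° → +34.557°, shortest Δλ = -78.739° (west) — does not cross 180°.
Leg 3: +34.557° → -32.390°, shortest Δλ = -66.947° (west) — does not cross 180°.
Total crossings: 0.

0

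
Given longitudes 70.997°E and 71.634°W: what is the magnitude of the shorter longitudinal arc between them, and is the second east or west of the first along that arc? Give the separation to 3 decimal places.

Raw difference: -71.634 − 70.997 = -142.631°.
Normalise into (−180°, 180°]: -142.631° stays -142.631°.
Negative ⇒ the second point lies to the west; separation 142.631°.

142.631° west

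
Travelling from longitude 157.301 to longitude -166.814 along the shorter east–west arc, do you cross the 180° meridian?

Naïve |-166.814 − 157.301| = 324.115° > 180°, so the shorter arc goes the other way round — across 180°.
Signed shortest Δλ = ((-166.814 − 157.301 + 180) mod 360) − 180 = 35.885°.
Going east by 35.885° from +157.301° passes through 180° before reaching -166.814°.

Yes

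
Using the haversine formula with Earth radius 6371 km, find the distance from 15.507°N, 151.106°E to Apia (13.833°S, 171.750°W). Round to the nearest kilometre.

Δλ = -171.750 − 151.106 = -322.856°; wrapped into (−180°, 180°]: 37.144°.
Δφ = -13.833 − 15.507 = -29.340°.
a = sin²(Δφ/2) + cos φ₁ · cos φ₂ · sin²(Δλ/2) = 0.159048.
c = 2·atan2(√a, √(1−a)) = 0.82043 rad → d = 6371·c ≈ 5226.99 km.

5227 km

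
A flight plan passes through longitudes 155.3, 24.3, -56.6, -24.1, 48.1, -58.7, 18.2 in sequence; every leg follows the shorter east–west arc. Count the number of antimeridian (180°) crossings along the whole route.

Leg 1: +155.3° → +24.3°, shortest Δλ = -131.0° (west) — does not cross 180°.
Leg 2: +24.3° → -56.6°, shortest Δλ = -80.9° (west) — does not cross 180°.
Leg 3: -56.6° → -24.1°, shortest Δλ = 32.5° (east) — does not cross 180°.
Leg 4: -24.1° → +48.1°, shortest Δλ = 72.2° (east) — does not cross 180°.
Leg 5: +48.1° → -58.7°, shortest Δλ = -106.8° (west) — does not cross 180°.
Leg 6: -58.7° → +18.2°, shortest Δλ = 76.9° (east) — does not cross 180°.
Total crossings: 0.

0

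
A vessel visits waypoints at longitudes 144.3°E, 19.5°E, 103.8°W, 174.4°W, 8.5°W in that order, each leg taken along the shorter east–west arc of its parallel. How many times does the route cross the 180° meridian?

Leg 1: +144.3° → +19.5°, shortest Δλ = -124.8° (west) — does not cross 180°.
Leg 2: +19.5° → -103.8°, shortest Δλ = -123.3° (west) — does not cross 180°.
Leg 3: -103.8° → -174.4°, shortest Δλ = -70.6° (west) — does not cross 180°.
Leg 4: -174.4° → -8.5°, shortest Δλ = 165.9° (east) — does not cross 180°.
Total crossings: 0.

0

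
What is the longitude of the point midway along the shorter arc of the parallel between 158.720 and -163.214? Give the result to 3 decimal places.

Signed shortest Δλ from +158.720° to -163.214° is +38.066°.
Midpoint longitude = +158.720° + (+38.066°)/2 = +158.720° + 19.033° = +177.753°.
(The naïve average (+158.720 + -163.214)/2 = -2.247° is on the wrong side of the globe.)

+177.753°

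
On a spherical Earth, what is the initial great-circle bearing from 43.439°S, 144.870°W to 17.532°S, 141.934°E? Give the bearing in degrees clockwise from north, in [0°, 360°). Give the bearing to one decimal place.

268.2°

Δλ = 141.934 − -144.870 = 286.804°; wrapped into (−180°, 180°]: -73.196°.
θ = atan2( sin Δλ · cos φ₂ , cos φ₁ · sin φ₂ − sin φ₁ · cos φ₂ · cos Δλ )
  = atan2(-0.91283, -0.02919) = -91.831° → normalised to [0°, 360°): 268.169°.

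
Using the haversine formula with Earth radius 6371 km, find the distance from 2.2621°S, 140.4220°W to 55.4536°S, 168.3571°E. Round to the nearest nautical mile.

Δλ = 168.3571 − -140.4220 = 308.7791°; wrapped into (−180°, 180°]: -51.2209°.
Δφ = -55.4536 − -2.2621 = -53.1915°.
a = sin²(Δφ/2) + cos φ₁ · cos φ₂ · sin²(Δλ/2) = 0.306298.
c = 2·atan2(√a, √(1−a)) = 1.17298 rad → d = 6371·c ≈ 7473.08 km ≈ 4035.14 nmi.

4035 nmi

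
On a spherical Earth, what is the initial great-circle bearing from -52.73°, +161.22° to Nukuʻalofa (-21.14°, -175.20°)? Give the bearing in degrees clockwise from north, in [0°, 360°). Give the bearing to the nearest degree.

Δλ = -175.20 − 161.22 = -336.42°; wrapped into (−180°, 180°]: 23.58°.
θ = atan2( sin Δλ · cos φ₂ , cos φ₁ · sin φ₂ − sin φ₁ · cos φ₂ · cos Δλ )
  = atan2(0.37311, 0.46186) = 38.932° → normalised to [0°, 360°): 38.932°.

39°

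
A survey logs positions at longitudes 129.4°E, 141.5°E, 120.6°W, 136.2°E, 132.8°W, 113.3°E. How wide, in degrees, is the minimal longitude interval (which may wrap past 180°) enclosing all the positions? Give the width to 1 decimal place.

Sort the longitudes: -132.8°, -120.6°, +113.3°, +129.4°, +136.2°, +141.5°.
Eastward gaps between consecutive values (wrapping around): 12.2°, 233.9°, 16.1°, 6.8°, 5.3°, 85.7°.
Largest gap = 233.9° ⇒ minimal covering band is its complement: 360° − 233.9° = 126.1°.
Band runs from +113.3° eastward to -120.6°, crossing the antimeridian.

126.1°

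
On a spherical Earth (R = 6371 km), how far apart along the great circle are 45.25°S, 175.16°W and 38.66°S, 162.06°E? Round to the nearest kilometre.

2013 km

Δλ = 162.06 − -175.16 = 337.22°; wrapped into (−180°, 180°]: -22.78°.
Δφ = -38.66 − -45.25 = 6.59°.
a = sin²(Δφ/2) + cos φ₁ · cos φ₂ · sin²(Δλ/2) = 0.024744.
c = 2·atan2(√a, √(1−a)) = 0.31592 rad → d = 6371·c ≈ 2012.70 km.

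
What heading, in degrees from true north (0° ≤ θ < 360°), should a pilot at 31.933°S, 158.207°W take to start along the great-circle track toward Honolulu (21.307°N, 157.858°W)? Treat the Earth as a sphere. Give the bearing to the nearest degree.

0°

Δλ = -157.858 − -158.207 = 0.349°.
θ = atan2( sin Δλ · cos φ₂ , cos φ₁ · sin φ₂ − sin φ₁ · cos φ₂ · cos Δλ )
  = atan2(0.00567, 0.80114) = 0.406° → normalised to [0°, 360°): 0.406°.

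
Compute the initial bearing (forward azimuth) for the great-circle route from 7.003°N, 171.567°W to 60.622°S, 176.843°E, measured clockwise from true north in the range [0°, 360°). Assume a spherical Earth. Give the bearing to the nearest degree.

186°

Δλ = 176.843 − -171.567 = 348.410°; wrapped into (−180°, 180°]: -11.590°.
θ = atan2( sin Δλ · cos φ₂ , cos φ₁ · sin φ₂ − sin φ₁ · cos φ₂ · cos Δλ )
  = atan2(-0.09856, -0.92349) = -173.908° → normalised to [0°, 360°): 186.092°.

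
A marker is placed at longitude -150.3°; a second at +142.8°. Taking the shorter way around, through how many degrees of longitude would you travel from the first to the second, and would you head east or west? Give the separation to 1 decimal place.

66.9° west

Raw difference: 142.8 − -150.3 = 293.1°.
Normalise into (−180°, 180°]: 293.1° − 360° = -66.9°.
Negative ⇒ the second point lies to the west; separation 66.9°.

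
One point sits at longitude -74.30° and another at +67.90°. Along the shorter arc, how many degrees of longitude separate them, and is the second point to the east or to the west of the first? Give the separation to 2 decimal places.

142.20° east

Raw difference: 67.90 − -74.30 = 142.2°.
Normalise into (−180°, 180°]: 142.2° stays 142.2°.
Positive ⇒ the second point lies to the east; separation 142.20°.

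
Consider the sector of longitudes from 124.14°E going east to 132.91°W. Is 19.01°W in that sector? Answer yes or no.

No

Band width going east from +124.14° to -132.91°: ((-132.91 − 124.14) mod 360) = 102.95°.
Offset of -19.01° east of the west edge: ((-19.01 − 124.14) mod 360) = 216.85°.
216.85° > 102.95° ⇒ outside.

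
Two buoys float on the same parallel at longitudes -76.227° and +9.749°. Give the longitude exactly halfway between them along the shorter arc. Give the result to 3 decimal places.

Signed shortest Δλ from -76.227° to +9.749° is +85.976°.
Midpoint longitude = -76.227° + (+85.976°)/2 = -76.227° + 42.988° = -33.239°.

-33.239°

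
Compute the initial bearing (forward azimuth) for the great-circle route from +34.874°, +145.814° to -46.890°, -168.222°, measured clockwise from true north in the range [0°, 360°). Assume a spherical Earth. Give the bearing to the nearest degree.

Δλ = -168.222 − 145.814 = -314.036°; wrapped into (−180°, 180°]: 45.964°.
θ = atan2( sin Δλ · cos φ₂ , cos φ₁ · sin φ₂ − sin φ₁ · cos φ₂ · cos Δλ )
  = atan2(0.49130, -0.87055) = 150.562° → normalised to [0°, 360°): 150.562°.

151°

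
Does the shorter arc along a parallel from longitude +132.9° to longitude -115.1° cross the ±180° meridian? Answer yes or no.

Naïve |-115.1 − 132.9| = 248.0° > 180°, so the shorter arc goes the other way round — across 180°.
Signed shortest Δλ = ((-115.1 − 132.9 + 180) mod 360) − 180 = 112.0°.
Going east by 112.0° from +132.9° passes through 180° before reaching -115.1°.

Yes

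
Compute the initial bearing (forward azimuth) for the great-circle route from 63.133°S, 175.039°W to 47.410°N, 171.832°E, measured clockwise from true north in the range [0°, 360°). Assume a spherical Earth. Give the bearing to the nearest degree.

351°

Δλ = 171.832 − -175.039 = 346.871°; wrapped into (−180°, 180°]: -13.129°.
θ = atan2( sin Δλ · cos φ₂ , cos φ₁ · sin φ₂ − sin φ₁ · cos φ₂ · cos Δλ )
  = atan2(-0.15372, 0.92063) = -9.479° → normalised to [0°, 360°): 350.521°.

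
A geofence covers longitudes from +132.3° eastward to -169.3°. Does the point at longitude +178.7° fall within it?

Band width going east from +132.3° to -169.3°: ((-169.3 − 132.3) mod 360) = 58.4°.
Offset of +178.7° east of the west edge: ((178.7 − 132.3) mod 360) = 46.4°.
46.4° ≤ 58.4° ⇒ inside.

Yes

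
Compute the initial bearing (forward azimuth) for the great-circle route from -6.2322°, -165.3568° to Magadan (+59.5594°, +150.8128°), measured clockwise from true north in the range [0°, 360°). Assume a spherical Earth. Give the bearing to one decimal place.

Δλ = 150.8128 − -165.3568 = 316.1696°; wrapped into (−180°, 180°]: -43.8304°.
θ = atan2( sin Δλ · cos φ₂ , cos φ₁ · sin φ₂ − sin φ₁ · cos φ₂ · cos Δλ )
  = atan2(-0.35086, 0.89674) = -21.369° → normalised to [0°, 360°): 338.631°.

338.6°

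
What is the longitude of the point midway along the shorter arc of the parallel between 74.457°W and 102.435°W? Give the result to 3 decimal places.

88.446°W

Signed shortest Δλ from -74.457° to -102.435° is -27.978°.
Midpoint longitude = -74.457° + (-27.978°)/2 = -74.457° − 13.989° = -88.446°.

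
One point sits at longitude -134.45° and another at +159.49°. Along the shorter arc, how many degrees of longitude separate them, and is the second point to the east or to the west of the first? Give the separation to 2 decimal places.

66.06° west

Raw difference: 159.49 − -134.45 = 293.94°.
Normalise into (−180°, 180°]: 293.94° − 360° = -66.06°.
Negative ⇒ the second point lies to the west; separation 66.06°.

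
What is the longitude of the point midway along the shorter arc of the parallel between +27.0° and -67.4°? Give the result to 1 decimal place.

-20.2°

Signed shortest Δλ from +27.0° to -67.4° is -94.4°.
Midpoint longitude = +27.0° + (-94.4°)/2 = +27.0° − 47.2° = -20.2°.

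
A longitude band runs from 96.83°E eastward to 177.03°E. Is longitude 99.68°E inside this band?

Yes

Band width going east from +96.83° to +177.03°: ((177.03 − 96.83) mod 360) = 80.20°.
Offset of +99.68° east of the west edge: ((99.68 − 96.83) mod 360) = 2.85°.
2.85° ≤ 80.20° ⇒ inside.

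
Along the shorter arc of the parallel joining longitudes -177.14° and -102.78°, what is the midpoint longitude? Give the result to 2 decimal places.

Signed shortest Δλ from -177.14° to -102.78° is +74.36°.
Midpoint longitude = -177.14° + (+74.36°)/2 = -177.14° + 37.18° = -139.96°.

-139.96°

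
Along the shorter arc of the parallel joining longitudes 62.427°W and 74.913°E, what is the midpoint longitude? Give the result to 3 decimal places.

Signed shortest Δλ from -62.427° to +74.913° is +137.340°.
Midpoint longitude = -62.427° + (+137.340°)/2 = -62.427° + 68.670° = +6.243°.

6.243°E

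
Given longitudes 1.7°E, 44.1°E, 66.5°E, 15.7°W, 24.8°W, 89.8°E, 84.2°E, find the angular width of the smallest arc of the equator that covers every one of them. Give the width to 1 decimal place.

Sort the longitudes: -24.8°, -15.7°, +1.7°, +44.1°, +66.5°, +84.2°, +89.8°.
Eastward gaps between consecutive values (wrapping around): 9.1°, 17.4°, 42.4°, 22.4°, 17.7°, 5.6°, 245.4°.
Largest gap = 245.4° ⇒ minimal covering band is its complement: 360° − 245.4° = 114.6°.
Band runs from -24.8° eastward to +89.8°.

114.6°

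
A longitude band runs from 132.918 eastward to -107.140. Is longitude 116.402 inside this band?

No

Band width going east from +132.918° to -107.140°: ((-107.140 − 132.918) mod 360) = 119.942°.
Offset of +116.402° east of the west edge: ((116.402 − 132.918) mod 360) = 343.484°.
343.484° > 119.942° ⇒ outside.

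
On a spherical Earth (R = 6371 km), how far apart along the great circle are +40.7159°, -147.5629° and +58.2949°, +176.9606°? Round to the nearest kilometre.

Δλ = 176.9606 − -147.5629 = 324.5235°; wrapped into (−180°, 180°]: -35.4765°.
Δφ = 58.2949 − 40.7159 = 17.5790°.
a = sin²(Δφ/2) + cos φ₁ · cos φ₂ · sin²(Δλ/2) = 0.060325.
c = 2·atan2(√a, √(1−a)) = 0.49630 rad → d = 6371·c ≈ 3161.92 km.

3162 km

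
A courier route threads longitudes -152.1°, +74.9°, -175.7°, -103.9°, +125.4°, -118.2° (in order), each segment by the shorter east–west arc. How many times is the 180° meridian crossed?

Leg 1: -152.1° → +74.9°, shortest Δλ = -133.0° (west) — crosses 180°.
Leg 2: +74.9° → -175.7°, shortest Δλ = 109.4° (east) — crosses 180°.
Leg 3: -175.7° → -103.9°, shortest Δλ = 71.8° (east) — does not cross 180°.
Leg 4: -103.9° → +125.4°, shortest Δλ = -130.7° (west) — crosses 180°.
Leg 5: +125.4° → -118.2°, shortest Δλ = 116.4° (east) — crosses 180°.
Total crossings: 4.

4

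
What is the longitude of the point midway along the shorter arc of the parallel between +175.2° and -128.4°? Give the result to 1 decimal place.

-156.6°

Signed shortest Δλ from +175.2° to -128.4° is +56.4°.
Midpoint longitude = +175.2° + (+56.4°)/2 = +175.2° + 28.2° = +203.4°.
Normalise into (−180°, 180°]: -156.6°.
(The naïve average (+175.2 + -128.4)/2 = 23.4° is on the wrong side of the globe.)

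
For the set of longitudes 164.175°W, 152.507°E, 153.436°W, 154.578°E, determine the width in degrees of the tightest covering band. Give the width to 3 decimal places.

54.057°

Sort the longitudes: -164.175°, -153.436°, +152.507°, +154.578°.
Eastward gaps between consecutive values (wrapping around): 10.739°, 305.943°, 2.071°, 41.247°.
Largest gap = 305.943° ⇒ minimal covering band is its complement: 360° − 305.943° = 54.057°.
Band runs from +152.507° eastward to -153.436°, crossing the antimeridian.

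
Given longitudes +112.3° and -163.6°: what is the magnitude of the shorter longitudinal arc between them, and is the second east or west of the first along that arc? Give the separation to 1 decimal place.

84.1° east

Raw difference: -163.6 − 112.3 = -275.9°.
Normalise into (−180°, 180°]: -275.9° + 360° = 84.1°.
Positive ⇒ the second point lies to the east; separation 84.1°.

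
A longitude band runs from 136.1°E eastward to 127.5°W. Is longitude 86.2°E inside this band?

No

Band width going east from +136.1° to -127.5°: ((-127.5 − 136.1) mod 360) = 96.4°.
Offset of +86.2° east of the west edge: ((86.2 − 136.1) mod 360) = 310.1°.
310.1° > 96.4° ⇒ outside.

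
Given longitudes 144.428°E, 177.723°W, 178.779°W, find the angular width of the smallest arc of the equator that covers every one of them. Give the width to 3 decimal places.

37.849°

Sort the longitudes: -178.779°, -177.723°, +144.428°.
Eastward gaps between consecutive values (wrapping around): 1.056°, 322.151°, 36.793°.
Largest gap = 322.151° ⇒ minimal covering band is its complement: 360° − 322.151° = 37.849°.
Band runs from +144.428° eastward to -177.723°, crossing the antimeridian.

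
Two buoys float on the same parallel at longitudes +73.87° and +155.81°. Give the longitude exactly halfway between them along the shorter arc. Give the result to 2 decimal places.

+114.84°

Signed shortest Δλ from +73.87° to +155.81° is +81.94°.
Midpoint longitude = +73.87° + (+81.94°)/2 = +73.87° + 40.97° = +114.84°.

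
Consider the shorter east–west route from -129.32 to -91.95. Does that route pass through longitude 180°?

Signed shortest Δλ = ((-91.95 − -129.32 + 180) mod 360) − 180 = 37.37°.
Going east by 37.37° from -129.32° reaches -91.95° without touching 180°.

No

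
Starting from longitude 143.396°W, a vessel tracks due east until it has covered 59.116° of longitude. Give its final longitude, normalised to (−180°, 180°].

Start at -143.396°; shift +59.116° → -84.280°.
-84.280° already lies in (−180°, 180°].

84.280°W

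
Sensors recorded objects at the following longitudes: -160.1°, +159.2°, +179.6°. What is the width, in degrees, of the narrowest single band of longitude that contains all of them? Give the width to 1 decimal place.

Sort the longitudes: -160.1°, +159.2°, +179.6°.
Eastward gaps between consecutive values (wrapping around): 319.3°, 20.4°, 20.3°.
Largest gap = 319.3° ⇒ minimal covering band is its complement: 360° − 319.3° = 40.7°.
Band runs from +159.2° eastward to -160.1°, crossing the antimeridian.

40.7°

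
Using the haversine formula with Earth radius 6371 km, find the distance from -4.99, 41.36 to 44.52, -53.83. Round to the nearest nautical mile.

Δλ = -53.83 − 41.36 = -95.19°.
Δφ = 44.52 − -4.99 = 49.51°.
a = sin²(Δφ/2) + cos φ₁ · cos φ₂ · sin²(Δλ/2) = 0.562621.
c = 2·atan2(√a, √(1−a)) = 1.69637 rad → d = 6371·c ≈ 10807.56 km ≈ 5835.61 nmi.

5836 nmi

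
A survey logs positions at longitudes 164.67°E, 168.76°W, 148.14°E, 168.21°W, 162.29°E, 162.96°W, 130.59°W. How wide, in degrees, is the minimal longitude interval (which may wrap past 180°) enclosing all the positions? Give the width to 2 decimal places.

81.27°

Sort the longitudes: -168.76°, -168.21°, -162.96°, -130.59°, +148.14°, +162.29°, +164.67°.
Eastward gaps between consecutive values (wrapping around): 0.55°, 5.25°, 32.37°, 278.73°, 14.15°, 2.38°, 26.57°.
Largest gap = 278.73° ⇒ minimal covering band is its complement: 360° − 278.73° = 81.27°.
Band runs from +148.14° eastward to -130.59°, crossing the antimeridian.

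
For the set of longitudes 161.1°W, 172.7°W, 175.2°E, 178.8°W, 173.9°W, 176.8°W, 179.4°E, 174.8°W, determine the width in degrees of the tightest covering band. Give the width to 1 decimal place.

23.7°

Sort the longitudes: -178.8°, -176.8°, -174.8°, -173.9°, -172.7°, -161.1°, +175.2°, +179.4°.
Eastward gaps between consecutive values (wrapping around): 2.0°, 2.0°, 0.9°, 1.2°, 11.6°, 336.3°, 4.2°, 1.8°.
Largest gap = 336.3° ⇒ minimal covering band is its complement: 360° − 336.3° = 23.7°.
Band runs from +175.2° eastward to -161.1°, crossing the antimeridian.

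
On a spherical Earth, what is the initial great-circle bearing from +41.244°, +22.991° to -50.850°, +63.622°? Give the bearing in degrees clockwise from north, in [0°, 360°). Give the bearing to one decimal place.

Δλ = 63.622 − 22.991 = 40.631°.
θ = atan2( sin Δλ · cos φ₂ , cos φ₁ · sin φ₂ − sin φ₁ · cos φ₂ · cos Δλ )
  = atan2(0.41113, -0.89899) = 155.424° → normalised to [0°, 360°): 155.424°.

155.4°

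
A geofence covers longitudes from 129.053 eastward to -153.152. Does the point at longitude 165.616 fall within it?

Band width going east from +129.053° to -153.152°: ((-153.152 − 129.053) mod 360) = 77.795°.
Offset of +165.616° east of the west edge: ((165.616 − 129.053) mod 360) = 36.563°.
36.563° ≤ 77.795° ⇒ inside.

Yes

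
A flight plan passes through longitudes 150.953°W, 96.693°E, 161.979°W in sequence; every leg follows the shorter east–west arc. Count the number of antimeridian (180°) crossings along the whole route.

Leg 1: -150.953° → +96.693°, shortest Δλ = -112.354° (west) — crosses 180°.
Leg 2: +96.693° → -161.979°, shortest Δλ = 101.328° (east) — crosses 180°.
Total crossings: 2.

2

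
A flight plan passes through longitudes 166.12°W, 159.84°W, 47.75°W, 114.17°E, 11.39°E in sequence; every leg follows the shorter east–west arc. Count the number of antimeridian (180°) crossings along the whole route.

0

Leg 1: -166.12° → -159.84°, shortest Δλ = 6.28° (east) — does not cross 180°.
Leg 2: -159.84° → -47.75°, shortest Δλ = 112.09° (east) — does not cross 180°.
Leg 3: -47.75° → +114.17°, shortest Δλ = 161.92° (east) — does not cross 180°.
Leg 4: +114.17° → +11.39°, shortest Δλ = -102.78° (west) — does not cross 180°.
Total crossings: 0.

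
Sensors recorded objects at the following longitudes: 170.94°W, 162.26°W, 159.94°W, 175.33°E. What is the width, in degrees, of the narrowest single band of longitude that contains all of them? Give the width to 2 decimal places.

24.73°

Sort the longitudes: -170.94°, -162.26°, -159.94°, +175.33°.
Eastward gaps between consecutive values (wrapping around): 8.68°, 2.32°, 335.27°, 13.73°.
Largest gap = 335.27° ⇒ minimal covering band is its complement: 360° − 335.27° = 24.73°.
Band runs from +175.33° eastward to -159.94°, crossing the antimeridian.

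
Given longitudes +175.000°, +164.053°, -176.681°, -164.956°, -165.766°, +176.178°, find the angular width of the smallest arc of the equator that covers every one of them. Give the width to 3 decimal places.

Sort the longitudes: -176.681°, -165.766°, -164.956°, +164.053°, +175.000°, +176.178°.
Eastward gaps between consecutive values (wrapping around): 10.915°, 0.810°, 329.009°, 10.947°, 1.178°, 7.141°.
Largest gap = 329.009° ⇒ minimal covering band is its complement: 360° − 329.009° = 30.991°.
Band runs from +164.053° eastward to -164.956°, crossing the antimeridian.

30.991°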